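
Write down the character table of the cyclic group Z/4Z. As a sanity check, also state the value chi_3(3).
Character table of Z/4Z (irreps indexed chi_0,...,chi_3 with chi_k(m) = zeta_4^(k*m), zeta_4 = exp(2*pi*i/4)):
  irrep \ class  {0} (size 1)  {1} (size 1)  {2} (size 1)  {3} (size 1)
  chi_0          1             1             1             1           
  chi_1          1             I             -1            -I          
  chi_2          1             -1            1             -1          
  chi_3          1             -I            -1            I           

Spot check: chi_3(3) = zeta_4^(3*3) = zeta_4^9 = I.

Why: Z/4Z is abelian, so all 4 irreducible complex representations are 1-dimensional. They are given by chi_k(m) = zeta_4^(k*m) for k = 0,...,3. Row orthogonality: sum_m chi_k(m) conj(chi_l(m)) = 4 * [k = l].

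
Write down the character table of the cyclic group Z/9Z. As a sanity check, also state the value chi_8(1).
Character table of Z/9Z (irreps indexed chi_0,...,chi_8 with chi_k(m) = zeta_9^(k*m), zeta_9 = exp(2*pi*i/9)):
  irrep \ class  {0} (size 1)  {1} (size 1)    {2} (size 1)    {3} (size 1)    {4} (size 1)    {5} (size 1)    {6} (size 1)    {7} (size 1)    {8} (size 1)  
  chi_0          1             1               1               1               1               1               1               1               1             
  chi_1          1             exp(2*I*pi/9)   exp(4*I*pi/9)   exp(2*I*pi/3)   exp(8*I*pi/9)   exp(-8*I*pi/9)  exp(-2*I*pi/3)  exp(-4*I*pi/9)  exp(-2*I*pi/9)
  chi_2          1             exp(4*I*pi/9)   exp(8*I*pi/9)   exp(-2*I*pi/3)  exp(-2*I*pi/9)  exp(2*I*pi/9)   exp(2*I*pi/3)   exp(-8*I*pi/9)  exp(-4*I*pi/9)
  chi_3          1             exp(2*I*pi/3)   exp(-2*I*pi/3)  1               exp(2*I*pi/3)   exp(-2*I*pi/3)  1               exp(2*I*pi/3)   exp(-2*I*pi/3)
  chi_4          1             exp(8*I*pi/9)   exp(-2*I*pi/9)  exp(2*I*pi/3)   exp(-4*I*pi/9)  exp(4*I*pi/9)   exp(-2*I*pi/3)  exp(2*I*pi/9)   exp(-8*I*pi/9)
  chi_5          1             exp(-8*I*pi/9)  exp(2*I*pi/9)   exp(-2*I*pi/3)  exp(4*I*pi/9)   exp(-4*I*pi/9)  exp(2*I*pi/3)   exp(-2*I*pi/9)  exp(8*I*pi/9) 
  chi_6          1             exp(-2*I*pi/3)  exp(2*I*pi/3)   1               exp(-2*I*pi/3)  exp(2*I*pi/3)   1               exp(-2*I*pi/3)  exp(2*I*pi/3) 
  chi_7          1             exp(-4*I*pi/9)  exp(-8*I*pi/9)  exp(2*I*pi/3)   exp(2*I*pi/9)   exp(-2*I*pi/9)  exp(-2*I*pi/3)  exp(8*I*pi/9)   exp(4*I*pi/9) 
  chi_8          1             exp(-2*I*pi/9)  exp(-4*I*pi/9)  exp(-2*I*pi/3)  exp(-8*I*pi/9)  exp(8*I*pi/9)   exp(2*I*pi/3)   exp(4*I*pi/9)   exp(2*I*pi/9) 

Spot check: chi_8(1) = zeta_9^(8*1) = zeta_9^8 = exp(-2*I*pi/9).

Why: Z/9Z is abelian, so all 9 irreducible complex representations are 1-dimensional. They are given by chi_k(m) = zeta_9^(k*m) for k = 0,...,8. Row orthogonality: sum_m chi_k(m) conj(chi_l(m)) = 9 * [k = l].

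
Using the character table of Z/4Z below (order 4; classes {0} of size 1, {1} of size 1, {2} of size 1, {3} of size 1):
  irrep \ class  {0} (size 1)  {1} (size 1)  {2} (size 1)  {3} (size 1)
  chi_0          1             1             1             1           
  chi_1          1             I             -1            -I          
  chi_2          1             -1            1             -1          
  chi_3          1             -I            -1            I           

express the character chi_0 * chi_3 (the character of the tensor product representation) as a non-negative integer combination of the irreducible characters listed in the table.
chi_0 tensor chi_3 = chi_3 (all other irreducibles have multiplicity 0).

Argument: The character of a tensor product is the pointwise product (chi_0 * chi_3)(C) = chi_0(C) * chi_3(C):
  {0}: (1)*(1), {1}: (1)*(-I), {2}: (1)*(-1), {3}: (1)*(I)
so (chi_0 * chi_3) takes values
  {0} -> 1, {1} -> -I, {2} -> -1, {3} -> I.
Now take the inner product of this character with each irreducible chi from the table, <chi_0*chi_3, chi> = (1/4) sum_C |C| (chi_0*chi_3)(C) conj(chi(C)):
  <chi_0*chi_3, chi_0> = (1/4)[1*(1)*conj(1) + 1*(-I)*conj(1) + 1*(-1)*conj(1) + 1*(I)*conj(1)]
      = (1/4)[(1) + (-I) + (-1) + (I)] = 0/4 = 0
  <chi_0*chi_3, chi_1> = (1/4)[1*(1)*conj(1) + 1*(-I)*conj(I) + 1*(-1)*conj(-1) + 1*(I)*conj(-I)]
      = (1/4)[(1) + (-1) + (1) + (-1)] = 0/4 = 0
  <chi_0*chi_3, chi_2> = (1/4)[1*(1)*conj(1) + 1*(-I)*conj(-1) + 1*(-1)*conj(1) + 1*(I)*conj(-1)]
      = (1/4)[(1) + (I) + (-1) + (-I)] = 0/4 = 0
  <chi_0*chi_3, chi_3> = (1/4)[1*(1)*conj(1) + 1*(-I)*conj(-I) + 1*(-1)*conj(-1) + 1*(I)*conj(I)]
      = (1/4)[(1) + (1) + (1) + (1)] = 4/4 = 1
(Exp terms are combined using exp(i*s)*conj(exp(i*t)) = exp(i*(s-t)), and sums of them are collapsed using the identity that for every m > 1 the m distinct m-th roots of unity sum to 0, e.g. 1 + exp(2*I*pi/3) + exp(-2*I*pi/3) = 0.)
Hence the multiplicities are chi_3: 1. Dimension check: dim(chi_0)*dim(chi_3) = 1*1 = 1 and sum (mult * dim) = 1*1 = 1.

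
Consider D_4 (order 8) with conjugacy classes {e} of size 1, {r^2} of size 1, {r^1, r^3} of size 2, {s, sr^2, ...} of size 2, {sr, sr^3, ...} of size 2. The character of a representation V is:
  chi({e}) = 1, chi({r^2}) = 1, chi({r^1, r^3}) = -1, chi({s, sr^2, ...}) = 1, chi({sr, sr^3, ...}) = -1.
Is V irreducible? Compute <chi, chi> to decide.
Irreducible: <chi, chi> = 1.

Working: <chi, chi> = (1/|G|) sum_C |C| * |chi(C)|^2 = (1/8)[1*|1|^2 + 1*|1|^2 + 2*|-1|^2 + 2*|1|^2 + 2*|-1|^2]
  = (1/8)[(1) + (1) + (2) + (2) + (2)] = 8/8 = 1.
A character is irreducible iff <chi, chi> = 1, so this representation is irreducible.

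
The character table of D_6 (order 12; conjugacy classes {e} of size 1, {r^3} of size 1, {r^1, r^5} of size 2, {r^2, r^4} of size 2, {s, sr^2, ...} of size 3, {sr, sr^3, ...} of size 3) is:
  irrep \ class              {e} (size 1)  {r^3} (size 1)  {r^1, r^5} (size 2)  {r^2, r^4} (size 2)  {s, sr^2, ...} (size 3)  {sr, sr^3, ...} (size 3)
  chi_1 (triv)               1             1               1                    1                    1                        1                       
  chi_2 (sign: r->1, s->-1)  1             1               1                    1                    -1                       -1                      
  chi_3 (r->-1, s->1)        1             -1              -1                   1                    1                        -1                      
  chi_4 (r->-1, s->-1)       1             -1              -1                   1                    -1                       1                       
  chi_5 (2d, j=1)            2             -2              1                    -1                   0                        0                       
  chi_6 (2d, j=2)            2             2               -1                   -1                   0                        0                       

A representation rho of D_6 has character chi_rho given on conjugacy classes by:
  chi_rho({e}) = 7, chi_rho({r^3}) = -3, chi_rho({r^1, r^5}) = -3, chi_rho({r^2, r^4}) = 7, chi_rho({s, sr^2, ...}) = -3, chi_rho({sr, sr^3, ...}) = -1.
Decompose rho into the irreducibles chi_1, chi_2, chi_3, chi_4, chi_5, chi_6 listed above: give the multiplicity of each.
Multiplicities: chi_1: 0, chi_2: 2, chi_3: 2, chi_4: 3, chi_5: 0, chi_6: 0.

Why: Use <chi_rho, chi> = (1/|G|) sum_C |C| * chi_rho(C) * conj(chi(C)) with |G| = 12 for each irreducible chi in the table:
  <chi_rho, chi_1> = (1/12)[1*(7)*conj(1) + 1*(-3)*conj(1) + 2*(-3)*conj(1) + 2*(7)*conj(1) + 3*(-3)*conj(1) + 3*(-1)*conj(1)]
      = (1/12)[(7) + (-3) + (-6) + (14) + (-9) + (-3)] = 0/12 = 0
  <chi_rho, chi_2> = (1/12)[1*(7)*conj(1) + 1*(-3)*conj(1) + 2*(-3)*conj(1) + 2*(7)*conj(1) + 3*(-3)*conj(-1) + 3*(-1)*conj(-1)]
      = (1/12)[(7) + (-3) + (-6) + (14) + (9) + (3)] = 24/12 = 2
  <chi_rho, chi_3> = (1/12)[1*(7)*conj(1) + 1*(-3)*conj(-1) + 2*(-3)*conj(-1) + 2*(7)*conj(1) + 3*(-3)*conj(1) + 3*(-1)*conj(-1)]
      = (1/12)[(7) + (3) + (6) + (14) + (-9) + (3)] = 24/12 = 2
  <chi_rho, chi_4> = (1/12)[1*(7)*conj(1) + 1*(-3)*conj(-1) + 2*(-3)*conj(-1) + 2*(7)*conj(1) + 3*(-3)*conj(-1) + 3*(-1)*conj(1)]
      = (1/12)[(7) + (3) + (6) + (14) + (9) + (-3)] = 36/12 = 3
  <chi_rho, chi_5> = (1/12)[1*(7)*conj(2) + 1*(-3)*conj(-2) + 2*(-3)*conj(1) + 2*(7)*conj(-1) + 3*(-3)*conj(0) + 3*(-1)*conj(0)]
      = (1/12)[(14) + (6) + (-6) + (-14) + (0) + (0)] = 0/12 = 0
  <chi_rho, chi_6> = (1/12)[1*(7)*conj(2) + 1*(-3)*conj(2) + 2*(-3)*conj(-1) + 2*(7)*conj(-1) + 3*(-3)*conj(0) + 3*(-1)*conj(0)]
      = (1/12)[(14) + (-6) + (6) + (-14) + (0) + (0)] = 0/12 = 0
Dimension check: dim(rho) = sum (mult * dim) = 0*1 + 2*1 + 2*1 + 3*1 + 0*2 + 0*2 = 7 = chi_rho(e) = 7.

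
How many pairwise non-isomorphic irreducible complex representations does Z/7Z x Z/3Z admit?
21

Argument: The number of irreducible complex representations of a finite group equals its number of conjugacy classes. Z/7Z x Z/3Z is abelian of order 21, so every element is its own conjugacy class: 21 classes, so Z/7Z x Z/3Z (order 21) has exactly 21 irreducible complex representations.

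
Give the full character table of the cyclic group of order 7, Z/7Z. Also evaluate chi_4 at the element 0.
Character table of Z/7Z (irreps indexed chi_0,...,chi_6 with chi_k(m) = zeta_7^(k*m), zeta_7 = exp(2*pi*i/7)):
  irrep \ class  {0} (size 1)  {1} (size 1)    {2} (size 1)    {3} (size 1)    {4} (size 1)    {5} (size 1)    {6} (size 1)  
  chi_0          1             1               1               1               1               1               1             
  chi_1          1             exp(2*I*pi/7)   exp(4*I*pi/7)   exp(6*I*pi/7)   exp(-6*I*pi/7)  exp(-4*I*pi/7)  exp(-2*I*pi/7)
  chi_2          1             exp(4*I*pi/7)   exp(-6*I*pi/7)  exp(-2*I*pi/7)  exp(2*I*pi/7)   exp(6*I*pi/7)   exp(-4*I*pi/7)
  chi_3          1             exp(6*I*pi/7)   exp(-2*I*pi/7)  exp(4*I*pi/7)   exp(-4*I*pi/7)  exp(2*I*pi/7)   exp(-6*I*pi/7)
  chi_4          1             exp(-6*I*pi/7)  exp(2*I*pi/7)   exp(-4*I*pi/7)  exp(4*I*pi/7)   exp(-2*I*pi/7)  exp(6*I*pi/7) 
  chi_5          1             exp(-4*I*pi/7)  exp(6*I*pi/7)   exp(2*I*pi/7)   exp(-2*I*pi/7)  exp(-6*I*pi/7)  exp(4*I*pi/7) 
  chi_6          1             exp(-2*I*pi/7)  exp(-4*I*pi/7)  exp(-6*I*pi/7)  exp(6*I*pi/7)   exp(4*I*pi/7)   exp(2*I*pi/7) 

Spot check: chi_4(0) = zeta_7^(4*0) = zeta_7^0 = 1.

Argument: Z/7Z is abelian, so all 7 irreducible complex representations are 1-dimensional. They are given by chi_k(m) = zeta_7^(k*m) for k = 0,...,6. Row orthogonality: sum_m chi_k(m) conj(chi_l(m)) = 7 * [k = l].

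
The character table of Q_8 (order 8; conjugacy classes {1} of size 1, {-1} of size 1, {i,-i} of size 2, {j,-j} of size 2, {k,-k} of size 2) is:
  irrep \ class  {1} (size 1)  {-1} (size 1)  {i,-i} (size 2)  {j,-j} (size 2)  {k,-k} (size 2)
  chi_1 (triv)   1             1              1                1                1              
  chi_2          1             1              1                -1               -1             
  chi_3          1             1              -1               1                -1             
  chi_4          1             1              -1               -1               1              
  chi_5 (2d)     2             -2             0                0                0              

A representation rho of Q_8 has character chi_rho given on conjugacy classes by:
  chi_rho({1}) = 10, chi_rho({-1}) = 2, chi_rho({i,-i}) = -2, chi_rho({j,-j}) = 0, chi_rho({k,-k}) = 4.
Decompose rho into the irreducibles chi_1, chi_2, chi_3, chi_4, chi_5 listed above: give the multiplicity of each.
Multiplicities: chi_1: 2, chi_2: 0, chi_3: 1, chi_4: 3, chi_5: 2.

Details: Use <chi_rho, chi> = (1/|G|) sum_C |C| * chi_rho(C) * conj(chi(C)) with |G| = 8 for each irreducible chi in the table:
  <chi_rho, chi_1> = (1/8)[1*(10)*conj(1) + 1*(2)*conj(1) + 2*(-2)*conj(1) + 2*(0)*conj(1) + 2*(4)*conj(1)]
      = (1/8)[(10) + (2) + (-4) + (0) + (8)] = 16/8 = 2
  <chi_rho, chi_2> = (1/8)[1*(10)*conj(1) + 1*(2)*conj(1) + 2*(-2)*conj(1) + 2*(0)*conj(-1) + 2*(4)*conj(-1)]
      = (1/8)[(10) + (2) + (-4) + (0) + (-8)] = 0/8 = 0
  <chi_rho, chi_3> = (1/8)[1*(10)*conj(1) + 1*(2)*conj(1) + 2*(-2)*conj(-1) + 2*(0)*conj(1) + 2*(4)*conj(-1)]
      = (1/8)[(10) + (2) + (4) + (0) + (-8)] = 8/8 = 1
  <chi_rho, chi_4> = (1/8)[1*(10)*conj(1) + 1*(2)*conj(1) + 2*(-2)*conj(-1) + 2*(0)*conj(-1) + 2*(4)*conj(1)]
      = (1/8)[(10) + (2) + (4) + (0) + (8)] = 24/8 = 3
  <chi_rho, chi_5> = (1/8)[1*(10)*conj(2) + 1*(2)*conj(-2) + 2*(-2)*conj(0) + 2*(0)*conj(0) + 2*(4)*conj(0)]
      = (1/8)[(20) + (-4) + (0) + (0) + (0)] = 16/8 = 2
Dimension check: dim(rho) = sum (mult * dim) = 2*1 + 0*1 + 1*1 + 3*1 + 2*2 = 10 = chi_rho(e) = 10.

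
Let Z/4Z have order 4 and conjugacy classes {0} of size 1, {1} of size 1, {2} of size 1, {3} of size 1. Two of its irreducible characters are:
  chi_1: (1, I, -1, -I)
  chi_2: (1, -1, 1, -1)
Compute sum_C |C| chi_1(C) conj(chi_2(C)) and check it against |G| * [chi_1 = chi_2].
Sum = 0; so <chi_1, chi_2> = 0 (distinct irreducibles are orthogonal).

Reasoning: Compute term by term over conjugacy classes (|C| * chi_1(C) * conj(chi_2(C))):
  1*(1)*conj(1) + 1*(I)*conj(-1) + 1*(-1)*conj(1) + 1*(-I)*conj(-1)
  = (1) + (-I) + (-1) + (I)
  = 0.
(Exp terms are combined using exp(i*s)*conj(exp(i*t)) = exp(i*(s-t)), and sums of them are collapsed using the identity that for every m > 1 the m distinct m-th roots of unity sum to 0, e.g. 1 + exp(2*I*pi/3) + exp(-2*I*pi/3) = 0.)
Dividing by |G| = 4 gives 0/4 = 0, matching the row-orthogonality relation <chi_1, chi_2> = [chi_1 = chi_2].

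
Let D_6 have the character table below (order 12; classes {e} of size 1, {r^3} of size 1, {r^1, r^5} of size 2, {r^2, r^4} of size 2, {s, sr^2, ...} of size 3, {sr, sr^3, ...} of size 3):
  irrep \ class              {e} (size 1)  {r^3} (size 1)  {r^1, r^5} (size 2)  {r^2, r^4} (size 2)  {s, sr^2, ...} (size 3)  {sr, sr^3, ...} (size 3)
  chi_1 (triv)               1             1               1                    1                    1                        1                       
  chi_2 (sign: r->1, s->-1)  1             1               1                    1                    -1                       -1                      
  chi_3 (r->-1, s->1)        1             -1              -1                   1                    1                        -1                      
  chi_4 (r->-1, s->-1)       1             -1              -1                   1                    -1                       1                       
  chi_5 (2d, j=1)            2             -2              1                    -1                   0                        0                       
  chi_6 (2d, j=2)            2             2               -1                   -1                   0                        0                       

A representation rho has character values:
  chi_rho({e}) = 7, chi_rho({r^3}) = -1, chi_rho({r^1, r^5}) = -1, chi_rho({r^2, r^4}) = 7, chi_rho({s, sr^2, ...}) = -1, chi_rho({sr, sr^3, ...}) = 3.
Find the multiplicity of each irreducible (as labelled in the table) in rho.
Multiplicities: chi_1: 2, chi_2: 1, chi_3: 1, chi_4: 3, chi_5: 0, chi_6: 0.

Solution. Use <chi_rho, chi> = (1/|G|) sum_C |C| * chi_rho(C) * conj(chi(C)) with |G| = 12 for each irreducible chi in the table:
  <chi_rho, chi_1> = (1/12)[1*(7)*conj(1) + 1*(-1)*conj(1) + 2*(-1)*conj(1) + 2*(7)*conj(1) + 3*(-1)*conj(1) + 3*(3)*conj(1)]
      = (1/12)[(7) + (-1) + (-2) + (14) + (-3) + (9)] = 24/12 = 2
  <chi_rho, chi_2> = (1/12)[1*(7)*conj(1) + 1*(-1)*conj(1) + 2*(-1)*conj(1) + 2*(7)*conj(1) + 3*(-1)*conj(-1) + 3*(3)*conj(-1)]
      = (1/12)[(7) + (-1) + (-2) + (14) + (3) + (-9)] = 12/12 = 1
  <chi_rho, chi_3> = (1/12)[1*(7)*conj(1) + 1*(-1)*conj(-1) + 2*(-1)*conj(-1) + 2*(7)*conj(1) + 3*(-1)*conj(1) + 3*(3)*conj(-1)]
      = (1/12)[(7) + (1) + (2) + (14) + (-3) + (-9)] = 12/12 = 1
  <chi_rho, chi_4> = (1/12)[1*(7)*conj(1) + 1*(-1)*conj(-1) + 2*(-1)*conj(-1) + 2*(7)*conj(1) + 3*(-1)*conj(-1) + 3*(3)*conj(1)]
      = (1/12)[(7) + (1) + (2) + (14) + (3) + (9)] = 36/12 = 3
  <chi_rho, chi_5> = (1/12)[1*(7)*conj(2) + 1*(-1)*conj(-2) + 2*(-1)*conj(1) + 2*(7)*conj(-1) + 3*(-1)*conj(0) + 3*(3)*conj(0)]
      = (1/12)[(14) + (2) + (-2) + (-14) + (0) + (0)] = 0/12 = 0
  <chi_rho, chi_6> = (1/12)[1*(7)*conj(2) + 1*(-1)*conj(2) + 2*(-1)*conj(-1) + 2*(7)*conj(-1) + 3*(-1)*conj(0) + 3*(3)*conj(0)]
      = (1/12)[(14) + (-2) + (2) + (-14) + (0) + (0)] = 0/12 = 0
Dimension check: dim(rho) = sum (mult * dim) = 2*1 + 1*1 + 1*1 + 3*1 + 0*2 + 0*2 = 7 = chi_rho(e) = 7.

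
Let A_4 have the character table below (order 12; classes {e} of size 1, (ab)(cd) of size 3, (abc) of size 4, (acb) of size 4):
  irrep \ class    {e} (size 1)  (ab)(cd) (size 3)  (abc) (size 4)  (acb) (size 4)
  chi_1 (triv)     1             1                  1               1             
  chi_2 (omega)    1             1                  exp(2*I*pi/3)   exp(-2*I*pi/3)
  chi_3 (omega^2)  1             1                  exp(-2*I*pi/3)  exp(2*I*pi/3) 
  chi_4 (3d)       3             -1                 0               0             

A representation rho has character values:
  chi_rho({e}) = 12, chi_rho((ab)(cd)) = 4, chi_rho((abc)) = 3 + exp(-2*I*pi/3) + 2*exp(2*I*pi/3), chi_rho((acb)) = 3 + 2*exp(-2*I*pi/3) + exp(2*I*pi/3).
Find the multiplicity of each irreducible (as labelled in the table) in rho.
Multiplicities: chi_1: 3, chi_2: 2, chi_3: 1, chi_4: 2.

Why: Use <chi_rho, chi> = (1/|G|) sum_C |C| * chi_rho(C) * conj(chi(C)) with |G| = 12 for each irreducible chi in the table:
  <chi_rho, chi_1> = (1/12)[1*(12)*conj(1) + 3*(4)*conj(1) + 4*(3 + exp(-2*I*pi/3) + 2*exp(2*I*pi/3))*conj(1) + 4*(3 + 2*exp(-2*I*pi/3) + exp(2*I*pi/3))*conj(1)]
      = (1/12)[(12) + (12) + (12 + 4*exp(-2*I*pi/3) + 8*exp(2*I*pi/3)) + (12 + 8*exp(-2*I*pi/3) + 4*exp(2*I*pi/3))] = 36/12 = 3
  <chi_rho, chi_2> = (1/12)[1*(12)*conj(1) + 3*(4)*conj(1) + 4*(3 + exp(-2*I*pi/3) + 2*exp(2*I*pi/3))*conj(exp(2*I*pi/3)) + 4*(3 + 2*exp(-2*I*pi/3) + exp(2*I*pi/3))*conj(exp(-2*I*pi/3))]
      = (1/12)[(12) + (12) + (8 + 12*exp(-2*I*pi/3) + 4*exp(2*I*pi/3)) + (8 + 4*exp(-2*I*pi/3) + 12*exp(2*I*pi/3))] = 24/12 = 2
  <chi_rho, chi_3> = (1/12)[1*(12)*conj(1) + 3*(4)*conj(1) + 4*(3 + exp(-2*I*pi/3) + 2*exp(2*I*pi/3))*conj(exp(-2*I*pi/3)) + 4*(3 + 2*exp(-2*I*pi/3) + exp(2*I*pi/3))*conj(exp(2*I*pi/3))]
      = (1/12)[(12) + (12) + (4 + 8*exp(-2*I*pi/3) + 12*exp(2*I*pi/3)) + (4 + 12*exp(-2*I*pi/3) + 8*exp(2*I*pi/3))] = 12/12 = 1
  <chi_rho, chi_4> = (1/12)[1*(12)*conj(3) + 3*(4)*conj(-1) + 4*(3 + exp(-2*I*pi/3) + 2*exp(2*I*pi/3))*conj(0) + 4*(3 + 2*exp(-2*I*pi/3) + exp(2*I*pi/3))*conj(0)]
      = (1/12)[(36) + (-12) + (0) + (0)] = 24/12 = 2
(Exp terms are combined using exp(i*s)*conj(exp(i*t)) = exp(i*(s-t)), and sums of them are collapsed using the identity that for every m > 1 the m distinct m-th roots of unity sum to 0, e.g. 1 + exp(2*I*pi/3) + exp(-2*I*pi/3) = 0.)
Dimension check: dim(rho) = sum (mult * dim) = 3*1 + 2*1 + 1*1 + 2*3 = 12 = chi_rho(e) = 12.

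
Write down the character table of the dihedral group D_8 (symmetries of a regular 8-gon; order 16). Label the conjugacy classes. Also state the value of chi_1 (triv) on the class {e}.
Conjugacy classes: {e} of size 1, {r^4} of size 1, {r^1, r^7} of size 2, {r^2, r^6} of size 2, {r^3, r^5} of size 2, {s, sr^2, ...} of size 4, {sr, sr^3, ...} of size 4.
Character table:
  irrep \ class              {e} (size 1)  {r^4} (size 1)  {r^1, r^7} (size 2)  {r^2, r^6} (size 2)  {r^3, r^5} (size 2)  {s, sr^2, ...} (size 4)  {sr, sr^3, ...} (size 4)
  chi_1 (triv)               1             1               1                    1                    1                    1                        1                       
  chi_2 (sign: r->1, s->-1)  1             1               1                    1                    1                    -1                       -1                      
  chi_3 (r->-1, s->1)        1             1               -1                   1                    -1                   1                        -1                      
  chi_4 (r->-1, s->-1)       1             1               -1                   1                    -1                   -1                       1                       
  chi_5 (2d, j=1)            2             -2              sqrt(2)              0                    -sqrt(2)             0                        0                       
  chi_6 (2d, j=2)            2             2               0                    -2                   0                    0                        0                       
  chi_7 (2d, j=3)            2             -2              -sqrt(2)             0                    sqrt(2)              0                        0                       

Spot check: chi_1 (triv) on {e} = 1.

Argument: D_8 has order 2*8 = 16 with 7 conjugacy classes, hence 7 irreducibles. Sum of squared dims 1 + 1 + 1 + 1 + 4 + 4 + 4 = 16 = |G|. Linear characters come from the abelianisation; the 2-dimensional irreps have character r^k -> 2*cos(2*pi*j*k/8), reflections -> 0.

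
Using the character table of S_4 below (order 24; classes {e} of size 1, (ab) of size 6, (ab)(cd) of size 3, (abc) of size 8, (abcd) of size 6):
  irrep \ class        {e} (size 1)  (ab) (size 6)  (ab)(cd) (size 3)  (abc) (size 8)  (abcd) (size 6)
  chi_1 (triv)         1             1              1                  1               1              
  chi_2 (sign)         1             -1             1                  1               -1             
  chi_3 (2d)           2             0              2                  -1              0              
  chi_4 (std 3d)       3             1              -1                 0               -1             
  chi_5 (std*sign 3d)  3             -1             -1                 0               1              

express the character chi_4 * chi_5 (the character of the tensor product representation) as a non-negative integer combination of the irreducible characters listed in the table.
chi_4 tensor chi_5 = chi_2 + chi_3 + chi_4 + chi_5 (all other irreducibles have multiplicity 0).

Proof sketch: The character of a tensor product is the pointwise product (chi_4 * chi_5)(C) = chi_4(C) * chi_5(C):
  {e}: (3)*(3), (ab): (1)*(-1), (ab)(cd): (-1)*(-1), (abc): (0)*(0), (abcd): (-1)*(1)
so (chi_4 * chi_5) takes values
  {e} -> 9, (ab) -> -1, (ab)(cd) -> 1, (abc) -> 0, (abcd) -> -1.
Now take the inner product of this character with each irreducible chi from the table, <chi_4*chi_5, chi> = (1/24) sum_C |C| (chi_4*chi_5)(C) conj(chi(C)):
  <chi_4*chi_5, chi_1> = (1/24)[1*(9)*conj(1) + 6*(-1)*conj(1) + 3*(1)*conj(1) + 8*(0)*conj(1) + 6*(-1)*conj(1)]
      = (1/24)[(9) + (-6) + (3) + (0) + (-6)] = 0/24 = 0
  <chi_4*chi_5, chi_2> = (1/24)[1*(9)*conj(1) + 6*(-1)*conj(-1) + 3*(1)*conj(1) + 8*(0)*conj(1) + 6*(-1)*conj(-1)]
      = (1/24)[(9) + (6) + (3) + (0) + (6)] = 24/24 = 1
  <chi_4*chi_5, chi_3> = (1/24)[1*(9)*conj(2) + 6*(-1)*conj(0) + 3*(1)*conj(2) + 8*(0)*conj(-1) + 6*(-1)*conj(0)]
      = (1/24)[(18) + (0) + (6) + (0) + (0)] = 24/24 = 1
  <chi_4*chi_5, chi_4> = (1/24)[1*(9)*conj(3) + 6*(-1)*conj(1) + 3*(1)*conj(-1) + 8*(0)*conj(0) + 6*(-1)*conj(-1)]
      = (1/24)[(27) + (-6) + (-3) + (0) + (6)] = 24/24 = 1
  <chi_4*chi_5, chi_5> = (1/24)[1*(9)*conj(3) + 6*(-1)*conj(-1) + 3*(1)*conj(-1) + 8*(0)*conj(0) + 6*(-1)*conj(1)]
      = (1/24)[(27) + (6) + (-3) + (0) + (-6)] = 24/24 = 1
Hence the multiplicities are chi_2: 1, chi_3: 1, chi_4: 1, chi_5: 1. Dimension check: dim(chi_4)*dim(chi_5) = 3*3 = 9 and sum (mult * dim) = 1*1 + 1*2 + 1*3 + 1*3 = 9.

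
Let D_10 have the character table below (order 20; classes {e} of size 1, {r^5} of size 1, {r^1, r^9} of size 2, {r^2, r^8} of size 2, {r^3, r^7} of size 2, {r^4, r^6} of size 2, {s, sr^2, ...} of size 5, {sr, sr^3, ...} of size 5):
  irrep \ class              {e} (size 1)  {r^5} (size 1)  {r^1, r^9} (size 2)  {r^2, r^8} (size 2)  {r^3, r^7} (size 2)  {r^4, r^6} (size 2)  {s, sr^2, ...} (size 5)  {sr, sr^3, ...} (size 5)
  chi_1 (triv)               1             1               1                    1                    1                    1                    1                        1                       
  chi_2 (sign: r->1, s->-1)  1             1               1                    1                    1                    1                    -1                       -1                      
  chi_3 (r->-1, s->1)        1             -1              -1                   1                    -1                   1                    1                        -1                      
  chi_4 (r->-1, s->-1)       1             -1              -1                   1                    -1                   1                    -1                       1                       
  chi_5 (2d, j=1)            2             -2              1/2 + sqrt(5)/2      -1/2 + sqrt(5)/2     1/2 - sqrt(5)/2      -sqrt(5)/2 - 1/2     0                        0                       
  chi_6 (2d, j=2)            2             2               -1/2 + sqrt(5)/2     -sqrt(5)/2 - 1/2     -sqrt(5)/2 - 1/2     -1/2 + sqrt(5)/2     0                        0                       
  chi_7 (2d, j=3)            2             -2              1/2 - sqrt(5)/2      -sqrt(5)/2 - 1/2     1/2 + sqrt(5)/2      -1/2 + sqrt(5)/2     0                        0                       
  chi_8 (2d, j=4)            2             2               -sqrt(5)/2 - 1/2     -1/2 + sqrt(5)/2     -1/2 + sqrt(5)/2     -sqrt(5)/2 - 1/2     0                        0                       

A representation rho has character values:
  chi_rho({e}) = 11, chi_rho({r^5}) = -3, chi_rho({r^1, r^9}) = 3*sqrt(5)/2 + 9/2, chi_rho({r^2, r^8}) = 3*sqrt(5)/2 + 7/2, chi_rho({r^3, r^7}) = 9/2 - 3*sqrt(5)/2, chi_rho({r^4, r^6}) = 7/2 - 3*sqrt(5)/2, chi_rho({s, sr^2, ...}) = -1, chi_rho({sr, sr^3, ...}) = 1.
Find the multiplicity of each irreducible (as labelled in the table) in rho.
Multiplicities: chi_1: 2, chi_2: 2, chi_3: 0, chi_4: 1, chi_5: 3, chi_6: 0, chi_7: 0, chi_8: 0.

Why: Use <chi_rho, chi> = (1/|G|) sum_C |C| * chi_rho(C) * conj(chi(C)) with |G| = 20 for each irreducible chi in the table:
  <chi_rho, chi_1> = (1/20)[1*(11)*conj(1) + 1*(-3)*conj(1) + 2*(3*sqrt(5)/2 + 9/2)*conj(1) + 2*(3*sqrt(5)/2 + 7/2)*conj(1) + 2*(9/2 - 3*sqrt(5)/2)*conj(1) + 2*(7/2 - 3*sqrt(5)/2)*conj(1) + 5*(-1)*conj(1) + 5*(1)*conj(1)]
      = (1/20)[(11) + (-3) + (3*sqrt(5) + 9) + (3*sqrt(5) + 7) + (9 - 3*sqrt(5)) + (7 - 3*sqrt(5)) + (-5) + (5)] = 40/20 = 2
  <chi_rho, chi_2> = (1/20)[1*(11)*conj(1) + 1*(-3)*conj(1) + 2*(3*sqrt(5)/2 + 9/2)*conj(1) + 2*(3*sqrt(5)/2 + 7/2)*conj(1) + 2*(9/2 - 3*sqrt(5)/2)*conj(1) + 2*(7/2 - 3*sqrt(5)/2)*conj(1) + 5*(-1)*conj(-1) + 5*(1)*conj(-1)]
      = (1/20)[(11) + (-3) + (3*sqrt(5) + 9) + (3*sqrt(5) + 7) + (9 - 3*sqrt(5)) + (7 - 3*sqrt(5)) + (5) + (-5)] = 40/20 = 2
  <chi_rho, chi_3> = (1/20)[1*(11)*conj(1) + 1*(-3)*conj(-1) + 2*(3*sqrt(5)/2 + 9/2)*conj(-1) + 2*(3*sqrt(5)/2 + 7/2)*conj(1) + 2*(9/2 - 3*sqrt(5)/2)*conj(-1) + 2*(7/2 - 3*sqrt(5)/2)*conj(1) + 5*(-1)*conj(1) + 5*(1)*conj(-1)]
      = (1/20)[(11) + (3) + (-9 - 3*sqrt(5)) + (3*sqrt(5) + 7) + (-9 + 3*sqrt(5)) + (7 - 3*sqrt(5)) + (-5) + (-5)] = 0/20 = 0
  <chi_rho, chi_4> = (1/20)[1*(11)*conj(1) + 1*(-3)*conj(-1) + 2*(3*sqrt(5)/2 + 9/2)*conj(-1) + 2*(3*sqrt(5)/2 + 7/2)*conj(1) + 2*(9/2 - 3*sqrt(5)/2)*conj(-1) + 2*(7/2 - 3*sqrt(5)/2)*conj(1) + 5*(-1)*conj(-1) + 5*(1)*conj(1)]
      = (1/20)[(11) + (3) + (-9 - 3*sqrt(5)) + (3*sqrt(5) + 7) + (-9 + 3*sqrt(5)) + (7 - 3*sqrt(5)) + (5) + (5)] = 20/20 = 1
  <chi_rho, chi_5> = (1/20)[1*(11)*conj(2) + 1*(-3)*conj(-2) + 2*(3*sqrt(5)/2 + 9/2)*conj(1/2 + sqrt(5)/2) + 2*(3*sqrt(5)/2 + 7/2)*conj(-1/2 + sqrt(5)/2) + 2*(9/2 - 3*sqrt(5)/2)*conj(1/2 - sqrt(5)/2) + 2*(7/2 - 3*sqrt(5)/2)*conj(-sqrt(5)/2 - 1/2) + 5*(-1)*conj(0) + 5*(1)*conj(0)]
      = (1/20)[(22) + (6) + (12 + 6*sqrt(5)) + (4 + 2*sqrt(5)) + (12 - 6*sqrt(5)) + (4 - 2*sqrt(5)) + (0) + (0)] = 60/20 = 3
  <chi_rho, chi_6> = (1/20)[1*(11)*conj(2) + 1*(-3)*conj(2) + 2*(3*sqrt(5)/2 + 9/2)*conj(-1/2 + sqrt(5)/2) + 2*(3*sqrt(5)/2 + 7/2)*conj(-sqrt(5)/2 - 1/2) + 2*(9/2 - 3*sqrt(5)/2)*conj(-sqrt(5)/2 - 1/2) + 2*(7/2 - 3*sqrt(5)/2)*conj(-1/2 + sqrt(5)/2) + 5*(-1)*conj(0) + 5*(1)*conj(0)]
      = (1/20)[(22) + (-6) + (3 + 3*sqrt(5)) + (-5*sqrt(5) - 11) + (3 - 3*sqrt(5)) + (-11 + 5*sqrt(5)) + (0) + (0)] = 0/20 = 0
  <chi_rho, chi_7> = (1/20)[1*(11)*conj(2) + 1*(-3)*conj(-2) + 2*(3*sqrt(5)/2 + 9/2)*conj(1/2 - sqrt(5)/2) + 2*(3*sqrt(5)/2 + 7/2)*conj(-sqrt(5)/2 - 1/2) + 2*(9/2 - 3*sqrt(5)/2)*conj(1/2 + sqrt(5)/2) + 2*(7/2 - 3*sqrt(5)/2)*conj(-1/2 + sqrt(5)/2) + 5*(-1)*conj(0) + 5*(1)*conj(0)]
      = (1/20)[(22) + (6) + (-3*sqrt(5) - 3) + (-5*sqrt(5) - 11) + (-3 + 3*sqrt(5)) + (-11 + 5*sqrt(5)) + (0) + (0)] = 0/20 = 0
  <chi_rho, chi_8> = (1/20)[1*(11)*conj(2) + 1*(-3)*conj(2) + 2*(3*sqrt(5)/2 + 9/2)*conj(-sqrt(5)/2 - 1/2) + 2*(3*sqrt(5)/2 + 7/2)*conj(-1/2 + sqrt(5)/2) + 2*(9/2 - 3*sqrt(5)/2)*conj(-1/2 + sqrt(5)/2) + 2*(7/2 - 3*sqrt(5)/2)*conj(-sqrt(5)/2 - 1/2) + 5*(-1)*conj(0) + 5*(1)*conj(0)]
      = (1/20)[(22) + (-6) + (-6*sqrt(5) - 12) + (4 + 2*sqrt(5)) + (-12 + 6*sqrt(5)) + (4 - 2*sqrt(5)) + (0) + (0)] = 0/20 = 0
Dimension check: dim(rho) = sum (mult * dim) = 2*1 + 2*1 + 0*1 + 1*1 + 3*2 + 0*2 + 0*2 + 0*2 = 11 = chi_rho(e) = 11.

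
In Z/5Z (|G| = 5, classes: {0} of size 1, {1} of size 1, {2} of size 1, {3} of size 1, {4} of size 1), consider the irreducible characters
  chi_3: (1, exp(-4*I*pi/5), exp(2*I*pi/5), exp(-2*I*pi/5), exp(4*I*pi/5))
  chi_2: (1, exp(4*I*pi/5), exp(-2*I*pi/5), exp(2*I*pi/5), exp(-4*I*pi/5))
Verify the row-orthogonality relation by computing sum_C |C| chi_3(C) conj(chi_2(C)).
Sum = 0; so <chi_3, chi_2> = 0 (distinct irreducibles are orthogonal).

Explanation: Compute term by term over conjugacy classes (|C| * chi_3(C) * conj(chi_2(C))):
  1*(1)*conj(1) + 1*(exp(-4*I*pi/5))*conj(exp(4*I*pi/5)) + 1*(exp(2*I*pi/5))*conj(exp(-2*I*pi/5)) + 1*(exp(-2*I*pi/5))*conj(exp(2*I*pi/5)) + 1*(exp(4*I*pi/5))*conj(exp(-4*I*pi/5))
  = (1) + (exp(2*I*pi/5)) + (exp(4*I*pi/5)) + (exp(-4*I*pi/5)) + (exp(-2*I*pi/5))
  = 0.
(Exp terms are combined using exp(i*s)*conj(exp(i*t)) = exp(i*(s-t)), and sums of them are collapsed using the identity that for every m > 1 the m distinct m-th roots of unity sum to 0, e.g. 1 + exp(2*I*pi/3) + exp(-2*I*pi/3) = 0.)
Dividing by |G| = 5 gives 0/5 = 0, matching the row-orthogonality relation <chi_3, chi_2> = [chi_3 = chi_2].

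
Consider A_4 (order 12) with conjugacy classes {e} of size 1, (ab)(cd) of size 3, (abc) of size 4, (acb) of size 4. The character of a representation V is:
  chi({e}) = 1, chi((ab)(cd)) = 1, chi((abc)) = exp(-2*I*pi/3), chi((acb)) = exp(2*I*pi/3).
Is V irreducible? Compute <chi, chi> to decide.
Irreducible: <chi, chi> = 1.

Justification: <chi, chi> = (1/|G|) sum_C |C| * |chi(C)|^2 = (1/12)[1*|1|^2 + 3*|1|^2 + 4*|exp(-2*I*pi/3)|^2 + 4*|exp(2*I*pi/3)|^2]
  = (1/12)[(1) + (3) + (4) + (4)] = 12/12 = 1.
(Exp terms are combined using exp(i*s)*conj(exp(i*t)) = exp(i*(s-t)), and sums of them are collapsed using the identity that for every m > 1 the m distinct m-th roots of unity sum to 0, e.g. 1 + exp(2*I*pi/3) + exp(-2*I*pi/3) = 0.)
A character is irreducible iff <chi, chi> = 1, so this representation is irreducible.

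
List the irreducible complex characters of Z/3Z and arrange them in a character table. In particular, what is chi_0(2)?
Character table of Z/3Z (irreps indexed chi_0,...,chi_2 with chi_k(m) = zeta_3^(k*m), zeta_3 = exp(2*pi*i/3)):
  irrep \ class  {0} (size 1)  {1} (size 1)    {2} (size 1)  
  chi_0          1             1               1             
  chi_1          1             exp(2*I*pi/3)   exp(-2*I*pi/3)
  chi_2          1             exp(-2*I*pi/3)  exp(2*I*pi/3) 

Spot check: chi_0(2) = zeta_3^(0*2) = zeta_3^0 = 1.

Argument: Z/3Z is abelian, so all 3 irreducible complex representations are 1-dimensional. They are given by chi_k(m) = zeta_3^(k*m) for k = 0,...,2. Row orthogonality: sum_m chi_k(m) conj(chi_l(m)) = 3 * [k = l].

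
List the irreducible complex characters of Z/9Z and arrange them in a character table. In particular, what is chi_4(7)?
Character table of Z/9Z (irreps indexed chi_0,...,chi_8 with chi_k(m) = zeta_9^(k*m), zeta_9 = exp(2*pi*i/9)):
  irrep \ class  {0} (size 1)  {1} (size 1)    {2} (size 1)    {3} (size 1)    {4} (size 1)    {5} (size 1)    {6} (size 1)    {7} (size 1)    {8} (size 1)  
  chi_0          1             1               1               1               1               1               1               1               1             
  chi_1          1             exp(2*I*pi/9)   exp(4*I*pi/9)   exp(2*I*pi/3)   exp(8*I*pi/9)   exp(-8*I*pi/9)  exp(-2*I*pi/3)  exp(-4*I*pi/9)  exp(-2*I*pi/9)
  chi_2          1             exp(4*I*pi/9)   exp(8*I*pi/9)   exp(-2*I*pi/3)  exp(-2*I*pi/9)  exp(2*I*pi/9)   exp(2*I*pi/3)   exp(-8*I*pi/9)  exp(-4*I*pi/9)
  chi_3          1             exp(2*I*pi/3)   exp(-2*I*pi/3)  1               exp(2*I*pi/3)   exp(-2*I*pi/3)  1               exp(2*I*pi/3)   exp(-2*I*pi/3)
  chi_4          1             exp(8*I*pi/9)   exp(-2*I*pi/9)  exp(2*I*pi/3)   exp(-4*I*pi/9)  exp(4*I*pi/9)   exp(-2*I*pi/3)  exp(2*I*pi/9)   exp(-8*I*pi/9)
  chi_5          1             exp(-8*I*pi/9)  exp(2*I*pi/9)   exp(-2*I*pi/3)  exp(4*I*pi/9)   exp(-4*I*pi/9)  exp(2*I*pi/3)   exp(-2*I*pi/9)  exp(8*I*pi/9) 
  chi_6          1             exp(-2*I*pi/3)  exp(2*I*pi/3)   1               exp(-2*I*pi/3)  exp(2*I*pi/3)   1               exp(-2*I*pi/3)  exp(2*I*pi/3) 
  chi_7          1             exp(-4*I*pi/9)  exp(-8*I*pi/9)  exp(2*I*pi/3)   exp(2*I*pi/9)   exp(-2*I*pi/9)  exp(-2*I*pi/3)  exp(8*I*pi/9)   exp(4*I*pi/9) 
  chi_8          1             exp(-2*I*pi/9)  exp(-4*I*pi/9)  exp(-2*I*pi/3)  exp(-8*I*pi/9)  exp(8*I*pi/9)   exp(2*I*pi/3)   exp(4*I*pi/9)   exp(2*I*pi/9) 

Spot check: chi_4(7) = zeta_9^(4*7) = zeta_9^28 = exp(2*I*pi/9).

Why: Z/9Z is abelian, so all 9 irreducible complex representations are 1-dimensional. They are given by chi_k(m) = zeta_9^(k*m) for k = 0,...,8. Row orthogonality: sum_m chi_k(m) conj(chi_l(m)) = 9 * [k = l].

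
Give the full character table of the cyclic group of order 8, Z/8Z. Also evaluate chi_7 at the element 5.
Character table of Z/8Z (irreps indexed chi_0,...,chi_7 with chi_k(m) = zeta_8^(k*m), zeta_8 = exp(2*pi*i/8)):
  irrep \ class  {0} (size 1)  {1} (size 1)    {2} (size 1)  {3} (size 1)    {4} (size 1)  {5} (size 1)    {6} (size 1)  {7} (size 1)  
  chi_0          1             1               1             1               1             1               1             1             
  chi_1          1             exp(I*pi/4)     I             exp(3*I*pi/4)   -1            exp(-3*I*pi/4)  -I            exp(-I*pi/4)  
  chi_2          1             I               -1            -I              1             I               -1            -I            
  chi_3          1             exp(3*I*pi/4)   -I            exp(I*pi/4)     -1            exp(-I*pi/4)    I             exp(-3*I*pi/4)
  chi_4          1             -1              1             -1              1             -1              1             -1            
  chi_5          1             exp(-3*I*pi/4)  I             exp(-I*pi/4)    -1            exp(I*pi/4)     -I            exp(3*I*pi/4) 
  chi_6          1             -I              -1            I               1             -I              -1            I             
  chi_7          1             exp(-I*pi/4)    -I            exp(-3*I*pi/4)  -1            exp(3*I*pi/4)   I             exp(I*pi/4)   

Spot check: chi_7(5) = zeta_8^(7*5) = zeta_8^35 = exp(3*I*pi/4).

Details: Z/8Z is abelian, so all 8 irreducible complex representations are 1-dimensional. They are given by chi_k(m) = zeta_8^(k*m) for k = 0,...,7. Row orthogonality: sum_m chi_k(m) conj(chi_l(m)) = 8 * [k = l].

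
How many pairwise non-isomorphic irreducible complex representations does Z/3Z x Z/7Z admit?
21

Working: The number of irreducible complex representations of a finite group equals its number of conjugacy classes. Z/3Z x Z/7Z is abelian of order 21, so every element is its own conjugacy class: 21 classes, so Z/3Z x Z/7Z (order 21) has exactly 21 irreducible complex representations.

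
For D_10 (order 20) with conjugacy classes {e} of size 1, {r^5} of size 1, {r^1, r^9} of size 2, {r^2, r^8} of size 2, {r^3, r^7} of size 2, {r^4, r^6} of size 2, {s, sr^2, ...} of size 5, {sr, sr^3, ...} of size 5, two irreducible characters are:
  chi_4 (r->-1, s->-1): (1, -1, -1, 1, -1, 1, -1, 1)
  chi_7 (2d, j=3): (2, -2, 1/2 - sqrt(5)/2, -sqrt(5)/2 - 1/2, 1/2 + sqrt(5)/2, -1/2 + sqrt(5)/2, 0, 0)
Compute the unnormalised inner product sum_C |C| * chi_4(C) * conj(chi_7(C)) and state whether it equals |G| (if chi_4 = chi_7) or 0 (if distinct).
Sum = 0; so <chi_4, chi_7> = 0 (distinct irreducibles are orthogonal).

Explanation: Compute term by term over conjugacy classes (|C| * chi_4(C) * conj(chi_7(C))):
  1*(1)*conj(2) + 1*(-1)*conj(-2) + 2*(-1)*conj(1/2 - sqrt(5)/2) + 2*(1)*conj(-sqrt(5)/2 - 1/2) + 2*(-1)*conj(1/2 + sqrt(5)/2) + 2*(1)*conj(-1/2 + sqrt(5)/2) + 5*(-1)*conj(0) + 5*(1)*conj(0)
  = (2) + (2) + (-1 + sqrt(5)) + (-sqrt(5) - 1) + (-sqrt(5) - 1) + (-1 + sqrt(5)) + (0) + (0)
  = 0.
Dividing by |G| = 20 gives 0/20 = 0, matching the row-orthogonality relation <chi_4, chi_7> = [chi_4 = chi_7].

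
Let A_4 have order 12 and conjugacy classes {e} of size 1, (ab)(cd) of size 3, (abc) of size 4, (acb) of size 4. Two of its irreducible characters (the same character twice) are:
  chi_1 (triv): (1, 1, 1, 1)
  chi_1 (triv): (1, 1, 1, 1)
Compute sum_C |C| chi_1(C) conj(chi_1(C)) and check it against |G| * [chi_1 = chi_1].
Sum = 12 = |G| = 12; so <chi_1, chi_1> = 1 (norm-1 confirms irreducibility).

Explanation: Compute term by term over conjugacy classes (|C| * chi_1(C) * conj(chi_1(C))):
  1*(1)*conj(1) + 3*(1)*conj(1) + 4*(1)*conj(1) + 4*(1)*conj(1)
  = (1) + (3) + (4) + (4)
  = 12.
(Exp terms are combined using exp(i*s)*conj(exp(i*t)) = exp(i*(s-t)), and sums of them are collapsed using the identity that for every m > 1 the m distinct m-th roots of unity sum to 0, e.g. 1 + exp(2*I*pi/3) + exp(-2*I*pi/3) = 0.)
Dividing by |G| = 12 gives 12/12 = 1, matching the row-orthogonality relation <chi_1, chi_1> = [chi_1 = chi_1].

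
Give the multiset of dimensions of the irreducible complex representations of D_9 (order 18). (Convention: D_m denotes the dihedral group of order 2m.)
Dimensions: 1, 1, 2, 2, 2, 2

Reasoning: There are 6 irreducibles (= number of conjugacy classes). Their dimensions d_i satisfy sum d_i^2 = |G| = 18: 1 + 1 + 4 + 4 + 4 + 4 = 18.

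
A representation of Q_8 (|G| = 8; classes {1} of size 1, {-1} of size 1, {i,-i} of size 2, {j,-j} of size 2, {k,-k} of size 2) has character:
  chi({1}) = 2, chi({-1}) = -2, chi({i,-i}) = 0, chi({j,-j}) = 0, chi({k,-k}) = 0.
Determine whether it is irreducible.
Irreducible: <chi, chi> = 1.

Proof sketch: <chi, chi> = (1/|G|) sum_C |C| * |chi(C)|^2 = (1/8)[1*|2|^2 + 1*|-2|^2 + 2*|0|^2 + 2*|0|^2 + 2*|0|^2]
  = (1/8)[(4) + (4) + (0) + (0) + (0)] = 8/8 = 1.
A character is irreducible iff <chi, chi> = 1, so this representation is irreducible.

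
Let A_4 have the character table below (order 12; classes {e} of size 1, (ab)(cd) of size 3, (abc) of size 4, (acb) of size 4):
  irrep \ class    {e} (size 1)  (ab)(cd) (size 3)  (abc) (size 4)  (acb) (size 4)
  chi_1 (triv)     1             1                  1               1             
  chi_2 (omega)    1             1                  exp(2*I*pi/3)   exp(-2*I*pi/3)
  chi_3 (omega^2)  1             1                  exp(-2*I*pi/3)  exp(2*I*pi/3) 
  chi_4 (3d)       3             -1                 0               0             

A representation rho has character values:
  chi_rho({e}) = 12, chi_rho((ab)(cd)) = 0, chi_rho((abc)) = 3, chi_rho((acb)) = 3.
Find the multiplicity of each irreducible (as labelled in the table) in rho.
Multiplicities: chi_1: 3, chi_2: 0, chi_3: 0, chi_4: 3.

Proof sketch: Use <chi_rho, chi> = (1/|G|) sum_C |C| * chi_rho(C) * conj(chi(C)) with |G| = 12 for each irreducible chi in the table:
  <chi_rho, chi_1> = (1/12)[1*(12)*conj(1) + 3*(0)*conj(1) + 4*(3)*conj(1) + 4*(3)*conj(1)]
      = (1/12)[(12) + (0) + (12) + (12)] = 36/12 = 3
  <chi_rho, chi_2> = (1/12)[1*(12)*conj(1) + 3*(0)*conj(1) + 4*(3)*conj(exp(2*I*pi/3)) + 4*(3)*conj(exp(-2*I*pi/3))]
      = (1/12)[(12) + (0) + (12*exp(-2*I*pi/3)) + (12*exp(2*I*pi/3))] = 0/12 = 0
  <chi_rho, chi_3> = (1/12)[1*(12)*conj(1) + 3*(0)*conj(1) + 4*(3)*conj(exp(-2*I*pi/3)) + 4*(3)*conj(exp(2*I*pi/3))]
      = (1/12)[(12) + (0) + (12*exp(2*I*pi/3)) + (12*exp(-2*I*pi/3))] = 0/12 = 0
  <chi_rho, chi_4> = (1/12)[1*(12)*conj(3) + 3*(0)*conj(-1) + 4*(3)*conj(0) + 4*(3)*conj(0)]
      = (1/12)[(36) + (0) + (0) + (0)] = 36/12 = 3
(Exp terms are combined using exp(i*s)*conj(exp(i*t)) = exp(i*(s-t)), and sums of them are collapsed using the identity that for every m > 1 the m distinct m-th roots of unity sum to 0, e.g. 1 + exp(2*I*pi/3) + exp(-2*I*pi/3) = 0.)
Dimension check: dim(rho) = sum (mult * dim) = 3*1 + 0*1 + 0*1 + 3*3 = 12 = chi_rho(e) = 12.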